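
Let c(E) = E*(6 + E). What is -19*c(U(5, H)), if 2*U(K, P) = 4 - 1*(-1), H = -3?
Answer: -1615/4 ≈ -403.75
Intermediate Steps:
U(K, P) = 5/2 (U(K, P) = (4 - 1*(-1))/2 = (4 + 1)/2 = (½)*5 = 5/2)
-19*c(U(5, H)) = -95*(6 + 5/2)/2 = -95*17/(2*2) = -19*85/4 = -1615/4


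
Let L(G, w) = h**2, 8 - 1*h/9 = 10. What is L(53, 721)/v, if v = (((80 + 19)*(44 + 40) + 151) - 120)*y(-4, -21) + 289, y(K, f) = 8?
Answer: 108/22355 ≈ 0.0048311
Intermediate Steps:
h = -18 (h = 72 - 9*10 = 72 - 90 = -18)
L(G, w) = 324 (L(G, w) = (-18)**2 = 324)
v = 67065 (v = (((80 + 19)*(44 + 40) + 151) - 120)*8 + 289 = ((99*84 + 151) - 120)*8 + 289 = ((8316 + 151) - 120)*8 + 289 = (8467 - 120)*8 + 289 = 8347*8 + 289 = 66776 + 289 = 67065)
L(53, 721)/v = 324/67065 = 324*(1/67065) = 108/22355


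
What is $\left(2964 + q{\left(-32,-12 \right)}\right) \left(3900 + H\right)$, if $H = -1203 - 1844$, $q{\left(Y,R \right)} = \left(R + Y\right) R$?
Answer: $2978676$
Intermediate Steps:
$q{\left(Y,R \right)} = R \left(R + Y\right)$
$H = -3047$ ($H = -1203 - 1844 = -3047$)
$\left(2964 + q{\left(-32,-12 \right)}\right) \left(3900 + H\right) = \left(2964 - 12 \left(-12 - 32\right)\right) \left(3900 - 3047\right) = \left(2964 - -528\right) 853 = \left(2964 + 528\right) 853 = 3492 \cdot 853 = 2978676$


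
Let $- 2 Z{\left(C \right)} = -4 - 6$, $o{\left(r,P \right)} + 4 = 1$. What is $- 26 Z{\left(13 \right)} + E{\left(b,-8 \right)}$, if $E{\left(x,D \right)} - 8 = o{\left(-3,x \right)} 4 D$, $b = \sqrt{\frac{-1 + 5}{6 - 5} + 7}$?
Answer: $-26$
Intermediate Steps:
$o{\left(r,P \right)} = -3$ ($o{\left(r,P \right)} = -4 + 1 = -3$)
$Z{\left(C \right)} = 5$ ($Z{\left(C \right)} = - \frac{-4 - 6}{2} = \left(- \frac{1}{2}\right) \left(-10\right) = 5$)
$b = \sqrt{11}$ ($b = \sqrt{\frac{4}{1} + 7} = \sqrt{4 \cdot 1 + 7} = \sqrt{4 + 7} = \sqrt{11} \approx 3.3166$)
$E{\left(x,D \right)} = 8 - 12 D$ ($E{\left(x,D \right)} = 8 + \left(-3\right) 4 D = 8 - 12 D$)
$- 26 Z{\left(13 \right)} + E{\left(b,-8 \right)} = \left(-26\right) 5 + \left(8 - -96\right) = -130 + \left(8 + 96\right) = -130 + 104 = -26$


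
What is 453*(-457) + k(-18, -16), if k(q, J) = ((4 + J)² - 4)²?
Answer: -187421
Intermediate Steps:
k(q, J) = (-4 + (4 + J)²)²
453*(-457) + k(-18, -16) = 453*(-457) + (-4 + (4 - 16)²)² = -207021 + (-4 + (-12)²)² = -207021 + (-4 + 144)² = -207021 + 140² = -207021 + 19600 = -187421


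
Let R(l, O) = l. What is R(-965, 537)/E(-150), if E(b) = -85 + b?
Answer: 193/47 ≈ 4.1064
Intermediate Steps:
R(-965, 537)/E(-150) = -965/(-85 - 150) = -965/(-235) = -965*(-1/235) = 193/47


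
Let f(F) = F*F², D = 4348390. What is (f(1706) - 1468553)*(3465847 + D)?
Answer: 38787803750339331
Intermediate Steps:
f(F) = F³
(f(1706) - 1468553)*(3465847 + D) = (1706³ - 1468553)*(3465847 + 4348390) = (4965203816 - 1468553)*7814237 = 4963735263*7814237 = 38787803750339331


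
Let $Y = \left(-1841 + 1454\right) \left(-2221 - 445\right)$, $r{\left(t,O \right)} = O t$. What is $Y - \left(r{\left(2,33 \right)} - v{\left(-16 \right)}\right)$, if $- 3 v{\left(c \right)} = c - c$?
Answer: $1031676$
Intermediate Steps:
$v{\left(c \right)} = 0$ ($v{\left(c \right)} = - \frac{c - c}{3} = \left(- \frac{1}{3}\right) 0 = 0$)
$Y = 1031742$ ($Y = \left(-387\right) \left(-2666\right) = 1031742$)
$Y - \left(r{\left(2,33 \right)} - v{\left(-16 \right)}\right) = 1031742 - \left(33 \cdot 2 - 0\right) = 1031742 - \left(66 + 0\right) = 1031742 - 66 = 1031676$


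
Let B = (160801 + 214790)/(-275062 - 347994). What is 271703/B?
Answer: -169286184368/375591 ≈ -4.5072e+5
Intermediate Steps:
B = -375591/623056 (B = 375591/(-623056) = 375591*(-1/623056) = -375591/623056 ≈ -0.60282)
271703/B = 271703/(-375591/623056) = 271703*(-623056/375591) = -169286184368/375591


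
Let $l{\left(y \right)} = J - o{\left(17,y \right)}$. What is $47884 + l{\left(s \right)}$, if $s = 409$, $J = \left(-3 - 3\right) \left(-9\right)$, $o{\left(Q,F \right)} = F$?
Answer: $47529$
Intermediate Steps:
$J = 54$ ($J = \left(-6\right) \left(-9\right) = 54$)
$l{\left(y \right)} = 54 - y$
$47884 + l{\left(s \right)} = 47884 + \left(54 - 409\right) = 47884 - 355 = 47529$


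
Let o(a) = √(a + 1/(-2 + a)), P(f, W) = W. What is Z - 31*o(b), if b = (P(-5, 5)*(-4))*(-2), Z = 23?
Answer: 23 - 1209*√38/38 ≈ -173.13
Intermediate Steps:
b = 40 (b = (5*(-4))*(-2) = -20*(-2) = 40)
Z - 31*o(b) = 23 - 31*√(1 + 40*(-2 + 40))/√(-2 + 40) = 23 - 31*√38*√(1 + 40*38)/38 = 23 - 31*√38*√(1 + 1520)/38 = 23 - 31*39*√38/38 = 23 - 1209*√38/38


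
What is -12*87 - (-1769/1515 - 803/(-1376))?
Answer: -2175146561/2084640 ≈ -1043.4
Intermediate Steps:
-12*87 - (-1769/1515 - 803/(-1376)) = -1044 - (-1769*1/1515 - 803*(-1/1376)) = -1044 - (-1769/1515 + 803/1376) = -1044 - 1*(-1217599/2084640) = -1044 + 1217599/2084640 = -2175146561/2084640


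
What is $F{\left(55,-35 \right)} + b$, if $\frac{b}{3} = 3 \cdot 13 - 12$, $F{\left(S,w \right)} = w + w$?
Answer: $11$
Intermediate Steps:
$F{\left(S,w \right)} = 2 w$
$b = 81$ ($b = 3 \left(3 \cdot 13 - 12\right) = 3 \left(39 - 12\right) = 3 \cdot 27 = 81$)
$F{\left(55,-35 \right)} + b = 2 \left(-35\right) + 81 = -70 + 81 = 11$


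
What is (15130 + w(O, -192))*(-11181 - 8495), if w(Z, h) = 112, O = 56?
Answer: -299901592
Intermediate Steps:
(15130 + w(O, -192))*(-11181 - 8495) = (15130 + 112)*(-11181 - 8495) = 15242*(-19676) = -299901592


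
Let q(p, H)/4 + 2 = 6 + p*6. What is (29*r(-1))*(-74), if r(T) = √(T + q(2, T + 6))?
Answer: -6438*√7 ≈ -17033.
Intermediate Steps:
q(p, H) = 16 + 24*p (q(p, H) = -8 + 4*(6 + p*6) = -8 + 4*(6 + 6*p) = -8 + (24 + 24*p) = 16 + 24*p)
r(T) = √(64 + T) (r(T) = √(T + (16 + 24*2)) = √(T + (16 + 48)) = √(T + 64) = √(64 + T))
(29*r(-1))*(-74) = (29*√(64 - 1))*(-74) = (29*√63)*(-74) = (29*(3*√7))*(-74) = (87*√7)*(-74) = -6438*√7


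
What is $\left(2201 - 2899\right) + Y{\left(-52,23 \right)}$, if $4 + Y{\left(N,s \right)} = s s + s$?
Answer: $-150$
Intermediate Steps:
$Y{\left(N,s \right)} = -4 + s + s^{2}$ ($Y{\left(N,s \right)} = -4 + \left(s s + s\right) = -4 + \left(s^{2} + s\right) = -4 + \left(s + s^{2}\right) = -4 + s + s^{2}$)
$\left(2201 - 2899\right) + Y{\left(-52,23 \right)} = \left(2201 - 2899\right) + \left(-4 + 23 + 23^{2}\right) = -698 + \left(-4 + 23 + 529\right) = -698 + 548 = -150$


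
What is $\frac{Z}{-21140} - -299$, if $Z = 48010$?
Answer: $\frac{627285}{2114} \approx 296.73$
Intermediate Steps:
$\frac{Z}{-21140} - -299 = \frac{48010}{-21140} - -299 = 48010 \left(- \frac{1}{21140}\right) + 299 = - \frac{4801}{2114} + 299 = \frac{627285}{2114}$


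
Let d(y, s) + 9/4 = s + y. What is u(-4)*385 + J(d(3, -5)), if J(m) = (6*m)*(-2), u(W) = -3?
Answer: -1104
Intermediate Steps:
d(y, s) = -9/4 + s + y (d(y, s) = -9/4 + (s + y) = -9/4 + s + y)
J(m) = -12*m
u(-4)*385 + J(d(3, -5)) = -3*385 - 12*(-9/4 - 5 + 3) = -1155 - 12*(-17/4) = -1155 + 51 = -1104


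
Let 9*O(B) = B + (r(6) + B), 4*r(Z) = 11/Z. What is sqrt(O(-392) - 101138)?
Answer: I*sqrt(131187678)/36 ≈ 318.16*I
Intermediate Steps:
r(Z) = 11/(4*Z) (r(Z) = (11/Z)/4 = 11/(4*Z))
O(B) = 11/216 + 2*B/9 (O(B) = (B + ((11/4)/6 + B))/9 = (B + ((11/4)*(1/6) + B))/9 = (B + (11/24 + B))/9 = (11/24 + 2*B)/9 = 11/216 + 2*B/9)
sqrt(O(-392) - 101138) = sqrt((11/216 + (2/9)*(-392)) - 101138) = sqrt((11/216 - 784/9) - 101138) = sqrt(-18805/216 - 101138) = sqrt(-21864613/216) = I*sqrt(131187678)/36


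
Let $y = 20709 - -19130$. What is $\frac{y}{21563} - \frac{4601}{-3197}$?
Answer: $\frac{226576646}{68936911} \approx 3.2867$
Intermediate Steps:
$y = 39839$ ($y = 20709 + 19130 = 39839$)
$\frac{y}{21563} - \frac{4601}{-3197} = \frac{39839}{21563} - \frac{4601}{-3197} = 39839 \cdot \frac{1}{21563} - - \frac{4601}{3197} = \frac{39839}{21563} + \frac{4601}{3197} = \frac{226576646}{68936911}$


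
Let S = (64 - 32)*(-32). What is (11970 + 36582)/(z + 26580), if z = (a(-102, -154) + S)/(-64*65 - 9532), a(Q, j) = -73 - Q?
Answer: 664773984/363934355 ≈ 1.8266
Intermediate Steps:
S = -1024 (S = 32*(-32) = -1024)
z = 995/13692 (z = ((-73 - 1*(-102)) - 1024)/(-64*65 - 9532) = ((-73 + 102) - 1024)/(-4160 - 9532) = (29 - 1024)/(-13692) = -995*(-1/13692) = 995/13692 ≈ 0.072670)
(11970 + 36582)/(z + 26580) = (11970 + 36582)/(995/13692 + 26580) = 48552/(363934355/13692) = 48552*(13692/363934355) = 664773984/363934355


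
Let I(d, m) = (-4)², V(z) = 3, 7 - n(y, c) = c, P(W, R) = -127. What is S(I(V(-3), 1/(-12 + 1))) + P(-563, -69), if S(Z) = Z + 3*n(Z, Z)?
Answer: -138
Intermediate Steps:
n(y, c) = 7 - c
I(d, m) = 16
S(Z) = 21 - 2*Z (S(Z) = Z + 3*(7 - Z) = Z + (21 - 3*Z) = 21 - 2*Z)
S(I(V(-3), 1/(-12 + 1))) + P(-563, -69) = (21 - 2*16) - 127 = (21 - 32) - 127 = -11 - 127 = -138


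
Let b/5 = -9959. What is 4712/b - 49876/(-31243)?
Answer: 2336358404/1555745185 ≈ 1.5018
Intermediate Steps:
b = -49795 (b = 5*(-9959) = -49795)
4712/b - 49876/(-31243) = 4712/(-49795) - 49876/(-31243) = 4712*(-1/49795) - 49876*(-1/31243) = -4712/49795 + 49876/31243 = 2336358404/1555745185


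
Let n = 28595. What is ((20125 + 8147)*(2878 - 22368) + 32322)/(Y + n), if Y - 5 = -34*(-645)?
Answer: -275494479/25265 ≈ -10904.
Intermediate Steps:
Y = 21935 (Y = 5 - 34*(-645) = 5 + 21930 = 21935)
((20125 + 8147)*(2878 - 22368) + 32322)/(Y + n) = ((20125 + 8147)*(2878 - 22368) + 32322)/(21935 + 28595) = (28272*(-19490) + 32322)/50530 = (-551021280 + 32322)*(1/50530) = -550988958*1/50530 = -275494479/25265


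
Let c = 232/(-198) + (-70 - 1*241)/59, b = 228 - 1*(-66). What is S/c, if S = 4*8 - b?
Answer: 1530342/37633 ≈ 40.665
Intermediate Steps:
b = 294 (b = 228 + 66 = 294)
c = -37633/5841 (c = 232*(-1/198) + (-70 - 241)*(1/59) = -116/99 - 311*1/59 = -116/99 - 311/59 = -37633/5841 ≈ -6.4429)
S = -262 (S = 4*8 - 1*294 = 32 - 294 = -262)
S/c = -262/(-37633/5841) = -262*(-5841/37633) = 1530342/37633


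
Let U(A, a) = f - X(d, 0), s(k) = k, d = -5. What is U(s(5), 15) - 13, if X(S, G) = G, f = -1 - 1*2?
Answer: -16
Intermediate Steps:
f = -3 (f = -1 - 2 = -3)
U(A, a) = -3 (U(A, a) = -3 - 1*0 = -3 + 0 = -3)
U(s(5), 15) - 13 = -3 - 13 = -16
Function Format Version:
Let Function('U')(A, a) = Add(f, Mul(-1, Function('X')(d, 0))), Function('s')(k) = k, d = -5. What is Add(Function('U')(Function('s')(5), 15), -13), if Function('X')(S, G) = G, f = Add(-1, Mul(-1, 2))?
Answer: -16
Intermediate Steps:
f = -3 (f = Add(-1, -2) = -3)
Function('U')(A, a) = -3 (Function('U')(A, a) = Add(-3, Mul(-1, 0)) = Add(-3, 0) = -3)
Add(Function('U')(Function('s')(5), 15), -13) = Add(-3, -13) = -16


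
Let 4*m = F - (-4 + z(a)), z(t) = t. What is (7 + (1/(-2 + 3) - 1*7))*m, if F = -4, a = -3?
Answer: ¾ ≈ 0.75000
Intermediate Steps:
m = ¾ (m = (-4 - (-4 - 3))/4 = (-4 - 1*(-7))/4 = (-4 + 7)/4 = (¼)*3 = ¾ ≈ 0.75000)
(7 + (1/(-2 + 3) - 1*7))*m = (7 + (1/(-2 + 3) - 1*7))*(¾) = (7 + (1/1 - 7))*(¾) = (7 + (1 - 7))*(¾) = (7 - 6)*(¾) = 1*(¾) = ¾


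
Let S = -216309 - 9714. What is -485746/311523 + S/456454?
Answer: -292132067713/142195919442 ≈ -2.0544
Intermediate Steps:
S = -226023
-485746/311523 + S/456454 = -485746/311523 - 226023/456454 = -292132067713/142195919442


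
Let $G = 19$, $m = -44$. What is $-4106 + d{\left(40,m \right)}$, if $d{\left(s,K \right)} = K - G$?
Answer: $-4169$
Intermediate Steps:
$d{\left(s,K \right)} = -19 + K$ ($d{\left(s,K \right)} = K - 19 = -19 + K$)
$-4106 + d{\left(40,m \right)} = -4106 - 63 = -4169$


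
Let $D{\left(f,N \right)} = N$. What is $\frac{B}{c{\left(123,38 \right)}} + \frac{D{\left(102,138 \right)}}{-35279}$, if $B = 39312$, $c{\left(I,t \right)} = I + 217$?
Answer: $\frac{346710282}{2998715} \approx 115.62$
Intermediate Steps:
$c{\left(I,t \right)} = 217 + I$
$\frac{B}{c{\left(123,38 \right)}} + \frac{D{\left(102,138 \right)}}{-35279} = \frac{39312}{217 + 123} + \frac{138}{-35279} = \frac{39312}{340} + 138 \left(- \frac{1}{35279}\right) = 39312 \cdot \frac{1}{340} - \frac{138}{35279} = \frac{9828}{85} - \frac{138}{35279} = \frac{346710282}{2998715}$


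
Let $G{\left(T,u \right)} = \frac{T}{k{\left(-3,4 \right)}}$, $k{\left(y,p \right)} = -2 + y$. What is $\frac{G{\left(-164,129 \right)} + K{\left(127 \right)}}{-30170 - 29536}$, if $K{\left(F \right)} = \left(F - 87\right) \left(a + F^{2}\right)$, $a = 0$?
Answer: $- \frac{1612982}{149265} \approx -10.806$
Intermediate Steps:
$K{\left(F \right)} = F^{2} \left(-87 + F\right)$ ($K{\left(F \right)} = \left(F - 87\right) \left(0 + F^{2}\right) = \left(-87 + F\right) F^{2} = F^{2} \left(-87 + F\right)$)
$G{\left(T,u \right)} = - \frac{T}{5}$ ($G{\left(T,u \right)} = \frac{T}{-2 - 3} = \frac{T}{-5} = T \left(- \frac{1}{5}\right) = - \frac{T}{5}$)
$\frac{G{\left(-164,129 \right)} + K{\left(127 \right)}}{-30170 - 29536} = \frac{\left(- \frac{1}{5}\right) \left(-164\right) + 127^{2} \left(-87 + 127\right)}{-30170 - 29536} = \frac{\frac{164}{5} + 16129 \cdot 40}{-59706} = \left(\frac{164}{5} + 645160\right) \left(- \frac{1}{59706}\right) = \frac{3225964}{5} \left(- \frac{1}{59706}\right) = - \frac{1612982}{149265}$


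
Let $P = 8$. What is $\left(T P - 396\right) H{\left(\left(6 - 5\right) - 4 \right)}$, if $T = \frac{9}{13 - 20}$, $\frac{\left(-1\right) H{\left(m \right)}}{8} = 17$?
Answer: $\frac{386784}{7} \approx 55255.0$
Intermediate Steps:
$H{\left(m \right)} = -136$ ($H{\left(m \right)} = \left(-8\right) 17 = -136$)
$T = - \frac{9}{7}$ ($T = \frac{9}{13 - 20} = \frac{9}{-7} = 9 \left(- \frac{1}{7}\right) = - \frac{9}{7} \approx -1.2857$)
$\left(T P - 396\right) H{\left(\left(6 - 5\right) - 4 \right)} = \left(\left(- \frac{9}{7}\right) 8 - 396\right) \left(-136\right) = \left(- \frac{72}{7} - 396\right) \left(-136\right) = \left(- \frac{2844}{7}\right) \left(-136\right) = \frac{386784}{7}$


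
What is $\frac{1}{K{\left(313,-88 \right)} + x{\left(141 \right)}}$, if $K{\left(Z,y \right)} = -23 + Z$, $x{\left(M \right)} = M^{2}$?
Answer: $\frac{1}{20171} \approx 4.9576 \cdot 10^{-5}$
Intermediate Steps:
$\frac{1}{K{\left(313,-88 \right)} + x{\left(141 \right)}} = \frac{1}{\left(-23 + 313\right) + 141^{2}} = \frac{1}{290 + 19881} = \frac{1}{20171}$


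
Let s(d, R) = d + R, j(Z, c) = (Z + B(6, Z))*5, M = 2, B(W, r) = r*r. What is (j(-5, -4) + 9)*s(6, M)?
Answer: 872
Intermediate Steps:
B(W, r) = r²
j(Z, c) = 5*Z + 5*Z² (j(Z, c) = (Z + Z²)*5 = 5*Z + 5*Z²)
s(d, R) = R + d
(j(-5, -4) + 9)*s(6, M) = (5*(-5)*(1 - 5) + 9)*(2 + 6) = (5*(-5)*(-4) + 9)*8 = (100 + 9)*8 = 109*8 = 872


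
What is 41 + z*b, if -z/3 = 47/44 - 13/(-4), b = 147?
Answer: -40993/22 ≈ -1863.3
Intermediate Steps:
z = -285/22 (z = -3*(47/44 - 13/(-4)) = -3*(47*(1/44) - 13*(-¼)) = -3*(47/44 + 13/4) = -3*95/22 = -285/22 ≈ -12.955)
41 + z*b = 41 - 285/22*147 = 41 - 41895/22 = -40993/22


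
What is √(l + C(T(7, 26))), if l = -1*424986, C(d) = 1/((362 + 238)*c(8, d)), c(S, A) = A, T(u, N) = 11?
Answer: I*√185123901534/660 ≈ 651.91*I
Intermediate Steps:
C(d) = 1/(600*d) (C(d) = 1/((362 + 238)*d) = 1/(600*d))
l = -424986
√(l + C(T(7, 26))) = √(-424986 + (1/600)/11) = √(-424986 + (1/600)*(1/11)) = √(-424986 + 1/6600) = √(-2804907599/6600) = I*√185123901534/660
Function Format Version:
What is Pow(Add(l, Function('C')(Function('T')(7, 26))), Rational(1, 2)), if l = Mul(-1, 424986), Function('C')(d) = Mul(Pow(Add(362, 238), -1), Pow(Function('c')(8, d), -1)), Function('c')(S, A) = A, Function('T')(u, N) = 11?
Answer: Mul(Rational(1, 660), I, Pow(185123901534, Rational(1, 2))) ≈ Mul(651.91, I)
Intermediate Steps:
Function('C')(d) = Mul(Rational(1, 600), Pow(d, -1)) (Function('C')(d) = Mul(Pow(Add(362, 238), -1), Pow(d, -1)) = Mul(Pow(600, -1), Pow(d, -1)) = Mul(Rational(1, 600), Pow(d, -1)))
l = -424986
Pow(Add(l, Function('C')(Function('T')(7, 26))), Rational(1, 2)) = Pow(Add(-424986, Mul(Rational(1, 600), Pow(11, -1))), Rational(1, 2)) = Pow(Add(-424986, Mul(Rational(1, 600), Rational(1, 11))), Rational(1, 2)) = Pow(Add(-424986, Rational(1, 6600)), Rational(1, 2)) = Pow(Rational(-2804907599, 6600), Rational(1, 2)) = Mul(Rational(1, 660), I, Pow(185123901534, Rational(1, 2)))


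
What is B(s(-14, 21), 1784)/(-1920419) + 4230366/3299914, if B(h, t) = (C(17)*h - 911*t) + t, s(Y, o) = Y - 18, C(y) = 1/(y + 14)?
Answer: 208960011025091/98226871931473 ≈ 2.1273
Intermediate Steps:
C(y) = 1/(14 + y)
s(Y, o) = -18 + Y
B(h, t) = -910*t + h/31 (B(h, t) = (h/(14 + 17) - 911*t) + t = (h/31 - 911*t) + t = (-911*t + h/31) + t = -910*t + h/31)
B(s(-14, 21), 1784)/(-1920419) + 4230366/3299914 = (-910*1784 + (-18 - 14)/31)/(-1920419) + 4230366/3299914 = (-1623440 + (1/31)*(-32))*(-1/1920419) + 4230366*(1/3299914) = (-1623440 - 32/31)*(-1/1920419) + 2115183/1649957 = -50326672/31*(-1/1920419) + 2115183/1649957 = 50326672/59532989 + 2115183/1649957 = 208960011025091/98226871931473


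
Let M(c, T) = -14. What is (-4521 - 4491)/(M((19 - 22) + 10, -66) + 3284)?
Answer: -1502/545 ≈ -2.7560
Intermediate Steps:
(-4521 - 4491)/(M((19 - 22) + 10, -66) + 3284) = (-4521 - 4491)/(-14 + 3284) = -9012/3270 = -9012*1/3270 = -1502/545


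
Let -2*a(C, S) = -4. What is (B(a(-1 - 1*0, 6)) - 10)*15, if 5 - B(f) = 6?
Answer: -165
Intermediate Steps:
a(C, S) = 2 (a(C, S) = -1/2*(-4) = 2)
B(f) = -1 (B(f) = 5 - 1*6 = 5 - 6 = -1)
(B(a(-1 - 1*0, 6)) - 10)*15 = (-1 - 10)*15 = -11*15 = -165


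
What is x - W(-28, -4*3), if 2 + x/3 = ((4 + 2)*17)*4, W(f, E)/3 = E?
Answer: 1254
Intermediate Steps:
W(f, E) = 3*E
x = 1218 (x = -6 + 3*(((4 + 2)*17)*4) = -6 + 3*((6*17)*4) = -6 + 3*(102*4) = -6 + 3*408 = -6 + 1224 = 1218)
x - W(-28, -4*3) = 1218 - 3*(-4*3) = 1218 - 3*(-12) = 1218 - 1*(-36) = 1218 + 36 = 1254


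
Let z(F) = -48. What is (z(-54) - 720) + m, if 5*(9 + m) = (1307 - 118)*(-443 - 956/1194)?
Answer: -317343706/2985 ≈ -1.0631e+5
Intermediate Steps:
m = -315051226/2985 (m = -9 + ((1307 - 118)*(-443 - 956/1194))/5 = -9 + (1189*(-443 - 956*1/1194))/5 = -9 + (1189*(-443 - 478/597))/5 = -9 + (1189*(-264949/597))/5 = -9 + (⅕)*(-315024361/597) = -9 - 315024361/2985 = -315051226/2985 ≈ -1.0554e+5)
(z(-54) - 720) + m = (-48 - 720) - 315051226/2985 = -768 - 315051226/2985 = -317343706/2985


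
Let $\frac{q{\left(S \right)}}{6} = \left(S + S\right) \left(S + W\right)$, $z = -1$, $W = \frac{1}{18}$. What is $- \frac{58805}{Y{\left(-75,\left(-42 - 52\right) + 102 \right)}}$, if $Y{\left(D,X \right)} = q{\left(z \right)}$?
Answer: $- \frac{176415}{34} \approx -5188.7$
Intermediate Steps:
$W = \frac{1}{18} \approx 0.055556$
$q{\left(S \right)} = 12 S \left(\frac{1}{18} + S\right)$ ($q{\left(S \right)} = 6 \left(S + S\right) \left(S + \frac{1}{18}\right) = 6 \cdot 2 S \left(\frac{1}{18} + S\right) = 12 S \left(\frac{1}{18} + S\right)$)
$Y{\left(D,X \right)} = \frac{34}{3}$ ($Y{\left(D,X \right)} = \frac{2}{3} \left(-1\right) \left(1 + 18 \left(-1\right)\right) = \frac{2}{3} \left(-1\right) \left(1 - 18\right) = \frac{2}{3} \left(-1\right) \left(-17\right) = \frac{34}{3}$)
$- \frac{58805}{Y{\left(-75,\left(-42 - 52\right) + 102 \right)}} = - \frac{58805}{\frac{34}{3}} = \left(-58805\right) \frac{3}{34} = - \frac{176415}{34}$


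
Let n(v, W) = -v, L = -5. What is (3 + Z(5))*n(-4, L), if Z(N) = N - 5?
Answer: 12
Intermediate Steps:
Z(N) = -5 + N
(3 + Z(5))*n(-4, L) = (3 + (-5 + 5))*(-1*(-4)) = (3 + 0)*4 = 3*4 = 12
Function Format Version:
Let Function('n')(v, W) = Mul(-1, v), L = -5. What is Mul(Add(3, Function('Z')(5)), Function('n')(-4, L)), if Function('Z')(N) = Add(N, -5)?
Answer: 12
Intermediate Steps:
Function('Z')(N) = Add(-5, N)
Mul(Add(3, Function('Z')(5)), Function('n')(-4, L)) = Mul(Add(3, Add(-5, 5)), Mul(-1, -4)) = Mul(Add(3, 0), 4) = Mul(3, 4) = 12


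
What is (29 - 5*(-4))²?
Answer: 2401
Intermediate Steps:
(29 - 5*(-4))² = (29 + 20)² = 49² = 2401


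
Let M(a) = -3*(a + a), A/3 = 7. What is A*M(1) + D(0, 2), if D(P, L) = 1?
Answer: -125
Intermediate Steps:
A = 21 (A = 3*7 = 21)
M(a) = -6*a
A*M(1) + D(0, 2) = 21*(-6*1) + 1 = 21*(-6) + 1 = -126 + 1 = -125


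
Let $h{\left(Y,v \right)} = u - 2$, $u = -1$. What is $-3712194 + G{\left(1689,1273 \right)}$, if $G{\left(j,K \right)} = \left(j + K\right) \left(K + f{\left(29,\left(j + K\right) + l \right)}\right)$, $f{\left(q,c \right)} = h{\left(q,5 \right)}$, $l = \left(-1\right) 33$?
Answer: $49546$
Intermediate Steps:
$l = -33$
$h{\left(Y,v \right)} = -3$ ($h{\left(Y,v \right)} = -1 - 2 = -3$)
$f{\left(q,c \right)} = -3$
$G{\left(j,K \right)} = \left(-3 + K\right) \left(K + j\right)$ ($G{\left(j,K \right)} = \left(j + K\right) \left(K - 3\right) = \left(K + j\right) \left(-3 + K\right) = \left(-3 + K\right) \left(K + j\right)$)
$-3712194 + G{\left(1689,1273 \right)} = -3712194 + \left(1273^{2} - 3819 - 5067 + 1273 \cdot 1689\right) = -3712194 + \left(1620529 - 3819 - 5067 + 2150097\right) = -3712194 + 3761740 = 49546$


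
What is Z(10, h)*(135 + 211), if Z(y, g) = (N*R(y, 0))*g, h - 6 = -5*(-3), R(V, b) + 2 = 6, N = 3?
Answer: 87192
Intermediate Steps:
R(V, b) = 4 (R(V, b) = -2 + 6 = 4)
h = 21 (h = 6 - 5*(-3) = 6 + 15 = 21)
Z(y, g) = 12*g (Z(y, g) = (3*4)*g = 12*g)
Z(10, h)*(135 + 211) = (12*21)*(135 + 211) = 252*346 = 87192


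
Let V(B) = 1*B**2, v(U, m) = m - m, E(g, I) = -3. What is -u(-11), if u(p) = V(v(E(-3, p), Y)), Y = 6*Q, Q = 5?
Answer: 0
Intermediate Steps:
Y = 30 (Y = 6*5 = 30)
v(U, m) = 0
V(B) = B**2
u(p) = 0 (u(p) = 0**2 = 0)
-u(-11) = -1*0 = 0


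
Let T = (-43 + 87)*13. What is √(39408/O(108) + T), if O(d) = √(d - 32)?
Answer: 2*√(51623 + 93594*√19)/19 ≈ 71.361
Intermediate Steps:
O(d) = √(-32 + d)
T = 572 (T = 44*13 = 572)
√(39408/O(108) + T) = √(39408/(√(-32 + 108)) + 572) = √(39408/(√76) + 572) = √(39408/((2*√19)) + 572) = √(39408*(√19/38) + 572) = √(19704*√19/19 + 572) = √(572 + 19704*√19/19)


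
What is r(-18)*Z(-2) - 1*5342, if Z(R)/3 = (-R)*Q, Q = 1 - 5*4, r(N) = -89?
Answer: 4804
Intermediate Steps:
Q = -19 (Q = 1 - 20 = -19)
Z(R) = 57*R (Z(R) = 3*(-R*(-19)) = 3*(19*R) = 57*R)
r(-18)*Z(-2) - 1*5342 = -5073*(-2) - 1*5342 = -89*(-114) - 5342 = 10146 - 5342 = 4804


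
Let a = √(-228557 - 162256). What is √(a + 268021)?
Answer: √(268021 + I*√390813) ≈ 517.71 + 0.604*I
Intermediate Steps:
a = I*√390813 (a = √(-390813) = I*√390813 ≈ 625.15*I)
√(a + 268021) = √(I*√390813 + 268021) = √(268021 + I*√390813)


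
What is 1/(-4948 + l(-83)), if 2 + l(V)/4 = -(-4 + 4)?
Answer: -1/4956 ≈ -0.00020178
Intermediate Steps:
l(V) = -8 (l(V) = -8 + 4*(-(-4 + 4)) = -8 + 4*(-1*0) = -8 + 4*0 = -8 + 0 = -8)
1/(-4948 + l(-83)) = 1/(-4948 - 8) = 1/(-4956) = -1/4956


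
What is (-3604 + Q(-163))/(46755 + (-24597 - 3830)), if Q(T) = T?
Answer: -3767/18328 ≈ -0.20553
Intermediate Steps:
(-3604 + Q(-163))/(46755 + (-24597 - 3830)) = (-3604 - 163)/(46755 + (-24597 - 3830)) = -3767/(46755 - 28427) = -3767/18328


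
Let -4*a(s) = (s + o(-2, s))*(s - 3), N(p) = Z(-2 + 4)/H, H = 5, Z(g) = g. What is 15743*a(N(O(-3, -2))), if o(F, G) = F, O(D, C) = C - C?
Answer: -409318/25 ≈ -16373.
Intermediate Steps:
O(D, C) = 0
N(p) = ⅖ (N(p) = (-2 + 4)/5 = 2*(⅕) = ⅖)
a(s) = -(-3 + s)*(-2 + s)/4 (a(s) = -(s - 2)*(s - 3)/4 = -(-2 + s)*(-3 + s)/4 = -(-3 + s)*(-2 + s)/4)
15743*a(N(O(-3, -2))) = 15743*(-3/2 - (⅖)²/4 + (5/4)*(⅖)) = 15743*(-3/2 - ¼*4/25 + ½) = 15743*(-3/2 - 1/25 + ½) = 15743*(-26/25) = -409318/25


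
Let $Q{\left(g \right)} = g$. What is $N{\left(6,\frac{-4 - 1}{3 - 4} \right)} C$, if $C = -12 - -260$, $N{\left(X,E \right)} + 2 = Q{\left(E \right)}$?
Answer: $744$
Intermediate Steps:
$N{\left(X,E \right)} = -2 + E$
$C = 248$ ($C = -12 + 260 = 248$)
$N{\left(6,\frac{-4 - 1}{3 - 4} \right)} C = \left(-2 + \frac{-4 - 1}{3 - 4}\right) 248 = \left(-2 - \frac{5}{-1}\right) 248 = \left(-2 - -5\right) 248 = \left(-2 + 5\right) 248 = 3 \cdot 248 = 744$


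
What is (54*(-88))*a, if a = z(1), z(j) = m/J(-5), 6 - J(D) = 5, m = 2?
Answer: -9504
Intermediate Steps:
J(D) = 1 (J(D) = 6 - 1*5 = 6 - 5 = 1)
z(j) = 2 (z(j) = 2/1 = 2*1 = 2)
a = 2
(54*(-88))*a = (54*(-88))*2 = -4752*2 = -9504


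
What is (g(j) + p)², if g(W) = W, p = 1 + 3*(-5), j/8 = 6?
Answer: 1156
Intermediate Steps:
j = 48 (j = 8*6 = 48)
p = -14 (p = 1 - 15 = -14)
(g(j) + p)² = (48 - 14)² = 34² = 1156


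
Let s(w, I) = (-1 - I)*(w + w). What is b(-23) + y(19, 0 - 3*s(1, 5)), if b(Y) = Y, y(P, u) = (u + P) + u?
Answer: 68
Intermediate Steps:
s(w, I) = 2*w*(-1 - I) (s(w, I) = (-1 - I)*(2*w) = 2*w*(-1 - I))
y(P, u) = P + 2*u (y(P, u) = (P + u) + u = P + 2*u)
b(-23) + y(19, 0 - 3*s(1, 5)) = -23 + (19 + 2*(0 - (-6)*(1 + 5))) = -23 + (19 + 2*(0 - (-6)*6)) = -23 + (19 + 2*(0 - 3*(-12))) = -23 + (19 + 2*(0 + 36)) = -23 + (19 + 2*36) = -23 + (19 + 72) = -23 + 91 = 68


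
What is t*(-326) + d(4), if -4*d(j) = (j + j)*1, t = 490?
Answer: -159742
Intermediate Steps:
d(j) = -j/2 (d(j) = -(j + j)/4 = -2*j/4 = -j/2)
t*(-326) + d(4) = 490*(-326) - ½*4 = -159740 - 2 = -159742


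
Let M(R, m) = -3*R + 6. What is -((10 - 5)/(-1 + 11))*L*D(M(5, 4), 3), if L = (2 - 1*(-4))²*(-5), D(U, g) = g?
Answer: 270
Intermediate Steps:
M(R, m) = 6 - 3*R
L = -180 (L = (2 + 4)²*(-5) = 6²*(-5) = 36*(-5) = -180)
-((10 - 5)/(-1 + 11))*L*D(M(5, 4), 3) = -((10 - 5)/(-1 + 11))*(-180)*3 = -(5/10)*(-180)*3 = -(5*(⅒))*(-180)*3 = -(½)*(-180)*3 = -(-90)*3 = -1*(-270) = 270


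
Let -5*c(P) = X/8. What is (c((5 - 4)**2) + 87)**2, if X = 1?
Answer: 12103441/1600 ≈ 7564.6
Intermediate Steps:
c(P) = -1/40 (c(P) = -1/(5*8) = -1/5*1/8 = -1/40)
(c((5 - 4)**2) + 87)**2 = (-1/40 + 87)**2 = (3479/40)**2 = 12103441/1600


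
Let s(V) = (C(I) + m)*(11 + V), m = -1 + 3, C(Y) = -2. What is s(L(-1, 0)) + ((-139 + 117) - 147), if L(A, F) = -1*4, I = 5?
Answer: -169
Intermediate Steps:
m = 2
L(A, F) = -4
s(V) = 0 (s(V) = (-2 + 2)*(11 + V) = 0*(11 + V) = 0)
s(L(-1, 0)) + ((-139 + 117) - 147) = 0 + ((-139 + 117) - 147) = 0 + (-22 - 147) = 0 - 169 = -169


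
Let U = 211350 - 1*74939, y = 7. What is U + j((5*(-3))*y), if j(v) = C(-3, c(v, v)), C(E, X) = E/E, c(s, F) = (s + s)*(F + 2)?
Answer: 136412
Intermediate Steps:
c(s, F) = 2*s*(2 + F) (c(s, F) = (2*s)*(2 + F) = 2*s*(2 + F))
U = 136411 (U = 211350 - 74939 = 136411)
C(E, X) = 1
j(v) = 1
U + j((5*(-3))*y) = 136411 + 1 = 136412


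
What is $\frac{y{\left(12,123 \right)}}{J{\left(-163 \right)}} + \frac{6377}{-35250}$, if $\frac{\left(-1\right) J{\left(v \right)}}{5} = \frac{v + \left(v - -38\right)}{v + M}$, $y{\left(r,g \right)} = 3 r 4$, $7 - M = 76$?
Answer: $- \frac{824177}{35250} \approx -23.381$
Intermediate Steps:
$M = -69$ ($M = 7 - 76 = -69$)
$y{\left(r,g \right)} = 12 r$
$J{\left(v \right)} = - \frac{5 \left(38 + 2 v\right)}{-69 + v}$ ($J{\left(v \right)} = - 5 \frac{v + \left(v - -38\right)}{v - 69} = - 5 \frac{v + \left(v + 38\right)}{-69 + v} = - 5 \frac{v + \left(38 + v\right)}{-69 + v} = - 5 \frac{38 + 2 v}{-69 + v} = - \frac{5 \left(38 + 2 v\right)}{-69 + v}$)
$\frac{y{\left(12,123 \right)}}{J{\left(-163 \right)}} + \frac{6377}{-35250} = \frac{12 \cdot 12}{10 \frac{1}{-69 - 163} \left(-19 - -163\right)} + \frac{6377}{-35250} = \frac{144}{10 \frac{1}{-232} \left(-19 + 163\right)} + 6377 \left(- \frac{1}{35250}\right) = \frac{144}{10 \left(- \frac{1}{232}\right) 144} - \frac{6377}{35250} = \frac{144}{- \frac{180}{29}} - \frac{6377}{35250} = 144 \left(- \frac{29}{180}\right) - \frac{6377}{35250} = - \frac{116}{5} - \frac{6377}{35250} = - \frac{824177}{35250}$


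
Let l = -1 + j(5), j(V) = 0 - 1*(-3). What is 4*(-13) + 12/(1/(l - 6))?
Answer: -100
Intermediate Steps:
j(V) = 3 (j(V) = 0 + 3 = 3)
l = 2 (l = -1 + 3 = 2)
4*(-13) + 12/(1/(l - 6)) = 4*(-13) + 12/(1/(2 - 6)) = -52 + 12/(1/(-4)) = -52 + 12/(-1/4) = -52 + 12*(-4) = -52 - 48 = -100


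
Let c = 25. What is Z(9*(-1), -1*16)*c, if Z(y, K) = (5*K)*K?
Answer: 32000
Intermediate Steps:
Z(y, K) = 5*K**2
Z(9*(-1), -1*16)*c = (5*(-1*16)**2)*25 = (5*(-16)**2)*25 = (5*256)*25 = 1280*25 = 32000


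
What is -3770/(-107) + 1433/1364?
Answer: 5295611/145948 ≈ 36.284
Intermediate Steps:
-3770/(-107) + 1433/1364 = -3770*(-1/107) + 1433*(1/1364) = 3770/107 + 1433/1364 = 5295611/145948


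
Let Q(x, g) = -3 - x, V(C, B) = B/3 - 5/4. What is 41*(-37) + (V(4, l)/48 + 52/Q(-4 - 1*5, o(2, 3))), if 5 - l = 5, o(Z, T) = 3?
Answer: -96535/64 ≈ -1508.4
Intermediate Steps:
l = 0 (l = 5 - 1*5 = 5 - 5 = 0)
V(C, B) = -5/4 + B/3 (V(C, B) = B*(⅓) - 5*¼ = B/3 - 5/4 = -5/4 + B/3)
41*(-37) + (V(4, l)/48 + 52/Q(-4 - 1*5, o(2, 3))) = 41*(-37) + ((-5/4 + (⅓)*0)/48 + 52/(-3 - (-4 - 1*5))) = -1517 + ((-5/4 + 0)*(1/48) + 52/(-3 - (-4 - 5))) = -1517 + (-5/4*1/48 + 52/(-3 - 1*(-9))) = -1517 + (-5/192 + 52/(-3 + 9)) = -1517 + (-5/192 + 52/6) = -1517 + (-5/192 + 52*(⅙)) = -1517 + (-5/192 + 26/3) = -1517 + 553/64 = -96535/64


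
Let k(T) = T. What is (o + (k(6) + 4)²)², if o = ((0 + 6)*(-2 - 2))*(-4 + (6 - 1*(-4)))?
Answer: 1936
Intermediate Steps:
o = -144 (o = (6*(-4))*(-4 + (6 + 4)) = -24*(-4 + 10) = -24*6 = -144)
(o + (k(6) + 4)²)² = (-144 + (6 + 4)²)² = (-144 + 10²)² = (-144 + 100)² = (-44)² = 1936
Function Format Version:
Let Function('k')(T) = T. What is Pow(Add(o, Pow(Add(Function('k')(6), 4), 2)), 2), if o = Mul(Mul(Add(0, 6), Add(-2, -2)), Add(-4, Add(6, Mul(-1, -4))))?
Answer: 1936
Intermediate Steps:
o = -144 (o = Mul(Mul(6, -4), Add(-4, Add(6, 4))) = Mul(-24, Add(-4, 10)) = Mul(-24, 6) = -144)
Pow(Add(o, Pow(Add(Function('k')(6), 4), 2)), 2) = Pow(Add(-144, Pow(Add(6, 4), 2)), 2) = Pow(Add(-144, Pow(10, 2)), 2) = Pow(Add(-144, 100), 2) = Pow(-44, 2) = 1936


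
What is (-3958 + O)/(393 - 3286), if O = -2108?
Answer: 6066/2893 ≈ 2.0968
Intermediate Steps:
(-3958 + O)/(393 - 3286) = (-3958 - 2108)/(393 - 3286) = -6066/(-2893) = -6066*(-1/2893) = 6066/2893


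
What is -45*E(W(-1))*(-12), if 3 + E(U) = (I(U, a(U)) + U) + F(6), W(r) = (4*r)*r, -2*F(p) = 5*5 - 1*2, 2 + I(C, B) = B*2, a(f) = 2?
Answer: -4590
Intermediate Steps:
I(C, B) = -2 + 2*B (I(C, B) = -2 + B*2 = -2 + 2*B)
F(p) = -23/2 (F(p) = -(5*5 - 1*2)/2 = -(25 - 2)/2 = -½*23 = -23/2)
W(r) = 4*r²
E(U) = -25/2 + U (E(U) = -3 + (((-2 + 2*2) + U) - 23/2) = -3 + (((-2 + 4) + U) - 23/2) = -3 + ((2 + U) - 23/2) = -3 + (-19/2 + U) = -25/2 + U)
-45*E(W(-1))*(-12) = -45*(-25/2 + 4*(-1)²)*(-12) = -45*(-25/2 + 4*1)*(-12) = -45*(-25/2 + 4)*(-12) = -45*(-17/2)*(-12) = (765/2)*(-12) = -4590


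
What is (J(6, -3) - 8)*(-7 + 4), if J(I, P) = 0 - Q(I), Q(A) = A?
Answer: 42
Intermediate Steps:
J(I, P) = -I (J(I, P) = 0 - I = -I)
(J(6, -3) - 8)*(-7 + 4) = (-1*6 - 8)*(-7 + 4) = (-6 - 8)*(-3) = -14*(-3) = 42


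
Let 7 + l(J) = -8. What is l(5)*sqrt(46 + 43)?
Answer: -15*sqrt(89) ≈ -141.51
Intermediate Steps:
l(J) = -15 (l(J) = -7 - 8 = -15)
l(5)*sqrt(46 + 43) = -15*sqrt(46 + 43) = -15*sqrt(89)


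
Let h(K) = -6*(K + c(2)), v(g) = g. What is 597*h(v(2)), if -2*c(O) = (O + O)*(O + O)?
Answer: 21492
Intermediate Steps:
c(O) = -2*O² (c(O) = -(O + O)*(O + O)/2 = -2*O*2*O/2 = -2*O²)
h(K) = 48 - 6*K (h(K) = -6*(K - 2*2²) = -6*(K - 2*4) = -6*(K - 8) = -6*(-8 + K) = 48 - 6*K)
597*h(v(2)) = 597*(48 - 6*2) = 597*(48 - 12) = 597*36 = 21492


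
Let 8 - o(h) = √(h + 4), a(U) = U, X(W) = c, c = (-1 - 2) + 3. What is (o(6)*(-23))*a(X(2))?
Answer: 0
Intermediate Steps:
c = 0 (c = -3 + 3 = 0)
X(W) = 0
o(h) = 8 - √(4 + h) (o(h) = 8 - √(h + 4) = 8 - √(4 + h))
(o(6)*(-23))*a(X(2)) = ((8 - √(4 + 6))*(-23))*0 = ((8 - √10)*(-23))*0 = (-184 + 23*√10)*0 = 0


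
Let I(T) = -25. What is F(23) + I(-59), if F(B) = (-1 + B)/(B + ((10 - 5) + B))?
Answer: -1253/51 ≈ -24.569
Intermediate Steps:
F(B) = (-1 + B)/(5 + 2*B) (F(B) = (-1 + B)/(B + (5 + B)) = (-1 + B)/(5 + 2*B))
F(23) + I(-59) = (-1 + 23)/(5 + 2*23) - 25 = 22/(5 + 46) - 25 = 22/51 - 25 = -1253/51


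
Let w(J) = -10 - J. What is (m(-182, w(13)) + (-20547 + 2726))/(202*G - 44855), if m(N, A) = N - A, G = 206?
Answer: 17980/3243 ≈ 5.5443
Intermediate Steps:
(m(-182, w(13)) + (-20547 + 2726))/(202*G - 44855) = ((-182 - (-10 - 1*13)) + (-20547 + 2726))/(202*206 - 44855) = ((-182 - (-10 - 13)) - 17821)/(41612 - 44855) = ((-182 - 1*(-23)) - 17821)/(-3243) = ((-182 + 23) - 17821)*(-1/3243) = (-159 - 17821)*(-1/3243) = -17980*(-1/3243) = 17980/3243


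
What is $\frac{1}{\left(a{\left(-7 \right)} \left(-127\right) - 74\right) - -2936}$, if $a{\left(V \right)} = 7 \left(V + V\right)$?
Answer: $\frac{1}{15308} \approx 6.5325 \cdot 10^{-5}$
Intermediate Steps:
$a{\left(V \right)} = 14 V$ ($a{\left(V \right)} = 7 \cdot 2 V = 14 V$)
$\frac{1}{\left(a{\left(-7 \right)} \left(-127\right) - 74\right) - -2936} = \frac{1}{\left(14 \left(-7\right) \left(-127\right) - 74\right) - -2936} = \frac{1}{\left(\left(-98\right) \left(-127\right) - 74\right) + \left(-28728 + 31664\right)} = \frac{1}{\left(12446 - 74\right) + 2936} = \frac{1}{12372 + 2936} = \frac{1}{15308}$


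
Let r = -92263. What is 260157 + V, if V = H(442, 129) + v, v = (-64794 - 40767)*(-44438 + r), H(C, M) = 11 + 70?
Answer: 14430554499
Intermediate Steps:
H(C, M) = 81
v = 14430294261 (v = (-64794 - 40767)*(-44438 - 92263) = -105561*(-136701) = 14430294261)
V = 14430294342 (V = 81 + 14430294261 = 14430294342)
260157 + V = 260157 + 14430294342 = 14430554499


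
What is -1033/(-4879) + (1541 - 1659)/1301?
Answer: 768211/6347579 ≈ 0.12102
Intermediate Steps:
-1033/(-4879) + (1541 - 1659)/1301 = -1033*(-1/4879) - 118*1/1301 = 1033/4879 - 118/1301 = 768211/6347579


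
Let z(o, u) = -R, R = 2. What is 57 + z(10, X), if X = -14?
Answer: 55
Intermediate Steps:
z(o, u) = -2 (z(o, u) = -1*2 = -2)
57 + z(10, X) = 57 - 2 = 55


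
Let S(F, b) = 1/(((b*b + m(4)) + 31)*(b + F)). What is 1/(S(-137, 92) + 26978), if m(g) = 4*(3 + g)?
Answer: 383535/10347007229 ≈ 3.7067e-5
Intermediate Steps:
m(g) = 12 + 4*g
S(F, b) = 1/((59 + b²)*(F + b)) (S(F, b) = 1/(((b*b + (12 + 4*4)) + 31)*(b + F)) = 1/(((b² + (12 + 16)) + 31)*(F + b)) = 1/(((b² + 28) + 31)*(F + b)) = 1/(((28 + b²) + 31)*(F + b)) = 1/((59 + b²)*(F + b)))
1/(S(-137, 92) + 26978) = 1/(1/(92³ + 59*(-137) + 59*92 - 137*92²) + 26978) = 1/(1/(778688 - 8083 + 5428 - 137*8464) + 26978) = 1/(1/(778688 - 8083 + 5428 - 1159568) + 26978) = 1/(1/(-383535) + 26978) = 1/(-1/383535 + 26978) = 1/(10347007229/383535) = 383535/10347007229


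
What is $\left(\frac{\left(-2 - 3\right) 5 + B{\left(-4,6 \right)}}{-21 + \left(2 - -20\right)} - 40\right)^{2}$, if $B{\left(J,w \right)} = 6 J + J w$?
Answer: $12769$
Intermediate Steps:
$\left(\frac{\left(-2 - 3\right) 5 + B{\left(-4,6 \right)}}{-21 + \left(2 - -20\right)} - 40\right)^{2} = \left(\frac{\left(-2 - 3\right) 5 - 4 \left(6 + 6\right)}{-21 + \left(2 - -20\right)} - 40\right)^{2} = \left(\frac{\left(-5\right) 5 - 48}{-21 + \left(2 + 20\right)} - 40\right)^{2} = \left(\frac{-25 - 48}{-21 + 22} - 40\right)^{2} = \left(- \frac{73}{1} - 40\right)^{2} = \left(\left(-73\right) 1 - 40\right)^{2} = \left(-73 - 40\right)^{2} = \left(-113\right)^{2} = 12769$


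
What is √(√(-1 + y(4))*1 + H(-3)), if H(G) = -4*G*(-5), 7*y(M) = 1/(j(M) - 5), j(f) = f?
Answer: √(-2940 + 14*I*√14)/7 ≈ 0.069004 + 7.7463*I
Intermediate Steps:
y(M) = 1/(7*(-5 + M)) (y(M) = 1/(7*(M - 5)) = 1/(7*(-5 + M)))
H(G) = 20*G
√(√(-1 + y(4))*1 + H(-3)) = √(√(-1 + 1/(7*(-5 + 4)))*1 + 20*(-3)) = √(√(-1 + (⅐)/(-1))*1 - 60) = √(√(-1 + (⅐)*(-1))*1 - 60) = √(√(-1 - ⅐)*1 - 60) = √(√(-8/7)*1 - 60) = √((2*I*√14/7)*1 - 60) = √(2*I*√14/7 - 60) = √(-60 + 2*I*√14/7)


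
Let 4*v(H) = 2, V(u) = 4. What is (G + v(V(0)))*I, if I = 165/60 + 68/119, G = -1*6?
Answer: -1023/56 ≈ -18.268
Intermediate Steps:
v(H) = 1/2 (v(H) = (1/4)*2 = 1/2)
G = -6
I = 93/28 (I = 165*(1/60) + 68*(1/119) = 11/4 + 4/7 = 93/28 ≈ 3.3214)
(G + v(V(0)))*I = (-6 + 1/2)*(93/28) = -11/2*93/28 = -1023/56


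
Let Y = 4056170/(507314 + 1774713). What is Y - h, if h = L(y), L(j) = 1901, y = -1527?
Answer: -4334077157/2282027 ≈ -1899.2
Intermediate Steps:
Y = 4056170/2282027 ≈ 1.7774
h = 1901
Y - h = 4056170/2282027 - 1*1901 = 4056170/2282027 - 1901 = -4334077157/2282027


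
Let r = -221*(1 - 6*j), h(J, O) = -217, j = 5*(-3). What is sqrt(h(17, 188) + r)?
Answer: 22*I*sqrt(42) ≈ 142.58*I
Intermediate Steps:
j = -15
r = -20111 (r = -221*(1 - 6*(-15)) = -221*(1 + 90) = -221*91 = -20111)
sqrt(h(17, 188) + r) = sqrt(-217 - 20111) = sqrt(-20328) = 22*I*sqrt(42)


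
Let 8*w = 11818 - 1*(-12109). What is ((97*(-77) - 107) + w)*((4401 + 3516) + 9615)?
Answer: -160772823/2 ≈ -8.0386e+7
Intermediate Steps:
w = 23927/8 (w = (11818 - 1*(-12109))/8 = (11818 + 12109)/8 = (1/8)*23927 = 23927/8 ≈ 2990.9)
((97*(-77) - 107) + w)*((4401 + 3516) + 9615) = ((97*(-77) - 107) + 23927/8)*((4401 + 3516) + 9615) = ((-7469 - 107) + 23927/8)*(7917 + 9615) = (-7576 + 23927/8)*17532 = -36681/8*17532 = -160772823/2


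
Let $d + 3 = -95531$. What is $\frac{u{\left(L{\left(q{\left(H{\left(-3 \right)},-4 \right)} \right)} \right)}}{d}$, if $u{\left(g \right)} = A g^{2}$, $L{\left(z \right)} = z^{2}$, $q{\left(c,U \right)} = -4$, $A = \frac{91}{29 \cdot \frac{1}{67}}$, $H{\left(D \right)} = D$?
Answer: $- \frac{780416}{1385243} \approx -0.56338$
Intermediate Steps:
$A = \frac{6097}{29}$ ($A = \frac{91}{29 \cdot \frac{1}{67}} = \frac{91}{\frac{29}{67}} = 91 \cdot \frac{67}{29} = \frac{6097}{29} \approx 210.24$)
$u{\left(g \right)} = \frac{6097 g^{2}}{29}$
$d = -95534$ ($d = -3 - 95531 = -95534$)
$\frac{u{\left(L{\left(q{\left(H{\left(-3 \right)},-4 \right)} \right)} \right)}}{d} = \frac{\frac{6097}{29} \left(\left(-4\right)^{2}\right)^{2}}{-95534} = \frac{6097 \cdot 16^{2}}{29} \left(- \frac{1}{95534}\right) = \frac{6097}{29} \cdot 256 \left(- \frac{1}{95534}\right) = \frac{1560832}{29} \left(- \frac{1}{95534}\right) = - \frac{780416}{1385243}$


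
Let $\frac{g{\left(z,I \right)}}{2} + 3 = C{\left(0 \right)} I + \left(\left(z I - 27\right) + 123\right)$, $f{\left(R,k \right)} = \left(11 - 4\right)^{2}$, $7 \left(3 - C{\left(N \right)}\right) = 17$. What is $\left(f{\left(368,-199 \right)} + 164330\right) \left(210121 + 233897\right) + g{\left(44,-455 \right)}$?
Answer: $72987194448$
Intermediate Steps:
$C{\left(N \right)} = \frac{4}{7}$ ($C{\left(N \right)} = 3 - \frac{17}{7} = \frac{4}{7}$)
$f{\left(R,k \right)} = 49$ ($f{\left(R,k \right)} = 7^{2} = 49$)
$g{\left(z,I \right)} = 186 + \frac{8 I}{7} + 2 I z$ ($g{\left(z,I \right)} = -6 + 2 \left(\frac{4 I}{7} + \left(\left(z I - 27\right) + 123\right)\right) = -6 + 2 \left(\frac{4 I}{7} + \left(\left(I z - 27\right) + 123\right)\right) = -6 + 2 \left(\frac{4 I}{7} + \left(\left(-27 + I z\right) + 123\right)\right) = -6 + 2 \left(\frac{4 I}{7} + \left(96 + I z\right)\right) = -6 + 2 \left(96 + \frac{4 I}{7} + I z\right) = -6 + \left(192 + \frac{8 I}{7} + 2 I z\right) = 186 + \frac{8 I}{7} + 2 I z$)
$\left(f{\left(368,-199 \right)} + 164330\right) \left(210121 + 233897\right) + g{\left(44,-455 \right)} = \left(49 + 164330\right) \left(210121 + 233897\right) + \left(186 + \frac{8}{7} \left(-455\right) + 2 \left(-455\right) 44\right) = 164379 \cdot 444018 - 40374 = 72987234822 - 40374 = 72987194448$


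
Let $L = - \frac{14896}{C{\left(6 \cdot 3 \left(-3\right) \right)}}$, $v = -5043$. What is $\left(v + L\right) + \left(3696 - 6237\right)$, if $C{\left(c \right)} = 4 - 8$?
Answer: $-3860$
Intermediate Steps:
$C{\left(c \right)} = -4$ ($C{\left(c \right)} = 4 - 8 = -4$)
$L = 3724$ ($L = - \frac{14896}{-4} = \left(-14896\right) \left(- \frac{1}{4}\right) = 3724$)
$\left(v + L\right) + \left(3696 - 6237\right) = \left(-5043 + 3724\right) + \left(3696 - 6237\right) = -1319 + \left(3696 - 6237\right) = -1319 - 2541 = -3860$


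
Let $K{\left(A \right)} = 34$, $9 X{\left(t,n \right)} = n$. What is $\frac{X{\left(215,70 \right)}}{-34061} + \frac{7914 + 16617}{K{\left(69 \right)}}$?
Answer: $\frac{442350067}{613098} \approx 721.5$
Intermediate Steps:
$X{\left(t,n \right)} = \frac{n}{9}$
$\frac{X{\left(215,70 \right)}}{-34061} + \frac{7914 + 16617}{K{\left(69 \right)}} = \frac{\frac{1}{9} \cdot 70}{-34061} + \frac{7914 + 16617}{34} = \frac{70}{9} \left(- \frac{1}{34061}\right) + 24531 \cdot \frac{1}{34} = - \frac{70}{306549} + \frac{1443}{2} = \frac{442350067}{613098}$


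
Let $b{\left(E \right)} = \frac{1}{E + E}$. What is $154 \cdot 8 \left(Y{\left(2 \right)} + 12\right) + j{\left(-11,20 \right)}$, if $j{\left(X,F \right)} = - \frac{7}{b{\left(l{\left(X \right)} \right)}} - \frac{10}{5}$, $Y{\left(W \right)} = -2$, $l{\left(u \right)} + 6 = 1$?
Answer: $12388$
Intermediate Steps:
$l{\left(u \right)} = -5$ ($l{\left(u \right)} = -6 + 1 = -5$)
$b{\left(E \right)} = \frac{1}{2 E}$
$j{\left(X,F \right)} = 68$ ($j{\left(X,F \right)} = - \frac{7}{\frac{1}{2} \frac{1}{-5}} - \frac{10}{5} = - \frac{7}{\frac{1}{2} \left(- \frac{1}{5}\right)} - 2 = - \frac{7}{- \frac{1}{10}} - 2 = \left(-7\right) \left(-10\right) - 2 = 70 - 2 = 68$)
$154 \cdot 8 \left(Y{\left(2 \right)} + 12\right) + j{\left(-11,20 \right)} = 154 \cdot 8 \left(-2 + 12\right) + 68 = 154 \cdot 8 \cdot 10 + 68 = 154 \cdot 80 + 68 = 12320 + 68 = 12388$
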